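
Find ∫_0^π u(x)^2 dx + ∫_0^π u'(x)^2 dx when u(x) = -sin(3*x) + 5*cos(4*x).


||u||_{H^1(0,π)}^2 = 1020/7 + 435*π/2

u'(x) = -20*sin(4*x) - 3*cos(3*x).
Expand u² and (u')² and integrate term by term on (0, π), using: for integers n ≥ 1, ∫_0^π sin²(nx) dx = ∫_0^π cos²(nx) dx = π/2; for n ≠ n', ∫_0^π sin(nx)sin(n'x) dx = ∫_0^π cos(nx)cos(n'x) dx = 0; and by product-to-sum, ∫_0^π sin(nx)cos(n'x) dx = ½∫_0^π [sin((n+n')x) + sin((n−n')x)] dx, which is 0 when n+n' is even and 2n/(n²−n'²) when n+n' is odd (it need not vanish on (0, π)).
  u² squared terms: (-1)²·∫sin(3x)² dx = 1·π/2 = π/2;  (5)²·∫cos(4x)² dx = 25·π/2 = 25*π/2.
  u² cross terms: 2·(-1)·(5)·∫sin(3x)·cos(4x) dx = -10·(-6/7) = 60/7.
  So ∫_0^π u² dx = π/2 + 25*π/2 + 60/7 = 60/7 + 13*π.
  (u')² squared terms: (-20)²·∫sin(4x)² dx = 400·π/2 = 200*π;  (-3)²·∫cos(3x)² dx = 9·π/2 = 9*π/2.
  (u')² cross terms: 2·(-20)·(-3)·∫sin(4x)·cos(3x) dx = 120·(8/7) = 960/7.
  So ∫_0^π (u')² dx = 200*π + 9*π/2 + 960/7 = 960/7 + 409*π/2.
||u||_{H^1}^2 = (60/7 + 13*π) + (960/7 + 409*π/2) = 1020/7 + 435*π/2.


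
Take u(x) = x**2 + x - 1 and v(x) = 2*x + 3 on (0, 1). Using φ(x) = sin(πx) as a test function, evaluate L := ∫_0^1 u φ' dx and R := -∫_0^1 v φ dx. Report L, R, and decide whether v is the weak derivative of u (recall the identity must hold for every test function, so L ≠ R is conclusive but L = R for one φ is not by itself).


LHS = -4/π, RHS = -8/π. No, v is not the weak derivative of u.

u(x) = x**2 + x - 1, classical derivative u'(x) = 2*x + 1.
φ(x) = sin(πx), so φ'(x) = π*cos(π*x).
Note φ(0) = φ(1) = 0, so the boundary term u·φ vanishes.
LHS = ∫_0^1 u(x) φ'(x) dx = ∫_0^1 (π*x^2*cos(π*x) + π*x*cos(π*x) - π*cos(π*x)) dx. Term by term:
  ∫_0^1 -π*cos(π*x) dx = 0;  ∫_0^1 π*x*cos(π*x) dx = -2/π;  ∫_0^1 π*x^2*cos(π*x) dx = -2/π.
Sum: 0 − 2/π − 2/π = -4/π.
So LHS = -4/π.
∫_0^1 v(x) φ(x) dx = ∫_0^1 (2*x*sin(π*x) + 3*sin(π*x)) dx. Term by term:
  ∫_0^1 3*sin(π*x) dx = 6/π;  ∫_0^1 2*x*sin(π*x) dx = 2/π.
Sum: 6/π + 2/π = 8/π.
So RHS = -∫_0^1 v(x) φ(x) dx = -8/π.
LHS − RHS = 4/π ≠ 0, so the identity fails.
(For a valid weak derivative the identity must hold for EVERY test function, in particular this one. The failure shows v is NOT the weak derivative of u.)
Correct weak derivative would be u'(x) = 2*x + 1.


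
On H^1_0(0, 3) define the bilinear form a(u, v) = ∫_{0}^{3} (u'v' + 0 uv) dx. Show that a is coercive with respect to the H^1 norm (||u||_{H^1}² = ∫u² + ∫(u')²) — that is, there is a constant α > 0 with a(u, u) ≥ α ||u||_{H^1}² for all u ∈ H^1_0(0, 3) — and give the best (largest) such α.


α = π^2/(9 + π^2)

Coercivity of a(·,·) on H^1_0(0, 3) means a(u, u) ≥ α ||u||_{H^1}² for every u ∈ H^1_0.
The interval has length L = 3, and Poincaré/coercivity depend only on L. Here a(u, u) = ∫(u')² + (0)·∫u².
Here c = 0, so a(u,u) = ∫(u')² alone. The condition a(u,u) ≥ α||u||_{H^1}² reads (1−α)∫(u')² ≥ (α−c)∫u². Any admissible α is ≤ 1 (rapidly oscillating u have ∫u²/∫(u')² → 0), and α = 1 would force 0 ≥ (1−c)∫u², impossible since c < 1; so 1−α > 0. By the sharp Poincaré inequality on H^1_0 of an interval of length L, ∫(u')² ≥ (π/L)²∫u² with equality for the first sine mode sin(π(x−x₀)/L) (x₀ the left endpoint), so the inequality holds for all u iff (1−α)(π/L)² ≥ α − c, i.e. α ≤ ((π/L)² + c)/((π/L)² + 1) = (1 + c(L/π)²)/(1 + (L/π)²). (Direct route, valid since c ≤ 0: Poincaré gives c∫u² ≥ c(L/π)²∫(u')², so a(u,u) ≥ (1 + c(L/π)²)∫(u')², while ||u||_{H^1}² ≤ (1 + (L/π)²)∫(u')²; dividing yields the same α.) With (π/L)² = π^2/9 and c = 0, the largest admissible constant is α = ((π/L)² + c)/((π/L)² + 1).
Simplifying, α = π^2/(9 + π^2).


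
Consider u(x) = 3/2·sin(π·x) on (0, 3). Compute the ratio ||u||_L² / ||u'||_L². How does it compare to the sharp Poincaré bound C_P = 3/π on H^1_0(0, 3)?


||u||_L² / ||u'||_L² = 1/π < C_P = 3/π.

u(x) = 3/2·sin(π·x), so u'(x) = 3*π*cos(π*x)/2.
Writing u(x) = A·sin(kπx/L) with A = 3/2 and k = 3, use ∫_0^L sin²(kπx/L) dx = L/2 and ∫_0^L cos²(kπx/L) dx = L/2.
u² = 9/4·sin²(π·x) and (u')² = 9*π^2/4·cos²(π·x), and each of sin², cos² integrates to L/2 = 3/2 over (0, 3).
∫_0^3 u² dx = 27/8, so ||u||_L² = 3*sqrt(6)/4.
∫_0^3 (u')² dx = 27*π^2/8, so ||u'||_L² = 3*sqrt(6)*π/4.
Ratio ||u||_L² / ||u'||_L² = 1/π.
Sharp Poincaré constant on H^1_0(0, 3) is C_P = L/π = 3/π, achieved by sin(π/3·x).
This is the k = 3 harmonic; the ratio L/(kπ) is strictly less than C_P = L/π, consistent with the sharp inequality ||u||_L² ≤ C_P ||u'||_L².


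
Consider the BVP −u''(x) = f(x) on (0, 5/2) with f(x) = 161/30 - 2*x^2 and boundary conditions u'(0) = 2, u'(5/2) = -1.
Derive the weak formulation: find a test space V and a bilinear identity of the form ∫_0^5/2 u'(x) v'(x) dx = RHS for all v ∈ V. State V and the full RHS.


V = H^1(0, 5/2) (v unrestricted at boundary; u is determined up to an additive constant); weak form: ∫_0^5/2 u'v' dx = ∫_0^5/2 (161/30 - 2*x^2) v dx − v(5/2) − 2·v(0) for all v ∈ V.

Multiply both sides by a test function v and integrate from 0 to 5/2:
  ∫_0^5/2 −u''(x) v(x) dx = ∫_0^5/2 f(x) v(x) dx.
Integrate the LHS by parts once:
  ∫_0^5/2 −u'' v dx = −[u'(x) v(x)]_0^5/2 + ∫_0^5/2 u'(x) v'(x) dx.
Thus ∫_0^5/2 u'(x) v'(x) dx = ∫_0^5/2 f(x) v(x) dx + [u'(x) v(x)]_0^5/2.
Choose V so that boundary terms are either known or forced to vanish.
u has inhomogeneous Neumann u'(0) = 2, u'(5/2) = -1. [u' v]_0^5/2 = (-1)·v(5/2) − (2)·v(0) = − v(5/2) − 2·v(0). Take V = H^1(0, 5/2); boundary term becomes part of RHS.
Weak formulation: find u (satisfying any essential BC) such that ∫_0^5/2 u'(x) v'(x) dx = ∫_0^5/2 f v dx − v(5/2) − 2·v(0) for all v ∈ V (Neumann data are natural BCs: they enter the RHS as boundary terms).
Substituting f(x) = 161/30 - 2*x^2, the right-hand side is ∫_0^5/2 (161/30 - 2*x^2) v dx − v(5/2) − 2·v(0).
Compatibility check (pure Neumann): taking v ≡ 1 ∈ V gives 0 = ∫_0^5/2 f dx + (-1) − (2), i.e. ∫_0^5/2 f dx must equal u'(0) − u'(5/2) = 3. Indeed ∫_0^5/2 (161/30 - 2*x^2) dx = 3, so the data are compatible. The solution is then unique only up to an additive constant (fix it e.g. by requiring ∫_0^5/2 u dx = 0).


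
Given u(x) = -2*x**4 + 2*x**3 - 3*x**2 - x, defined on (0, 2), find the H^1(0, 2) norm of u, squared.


||u||_{H^1}^2 = 344782/315

The H^1 norm (squared) on an interval (0, L) is
  ||u||_{H^1}^2 = ∫_0^L u(x)^2 dx + ∫_0^L u'(x)^2 dx.
Compute u'(x) = -8*x**3 + 6*x**2 - 6*x - 1.
Then u(x)^2 = 4*x**8 - 8*x**7 + 16*x**6 - 8*x**5 + 5*x**4 + 6*x**3 + x**2 and u'(x)^2 = 64*x**6 - 96*x**5 + 132*x**4 - 56*x**3 + 24*x**2 + 12*x + 1.
Integrate each monomial from 0 to 2 using ∫_0^2 c·x^n dx = c·2^(n+1)/(n+1):
  ∫_0^2 u(x)^2 dx = ∫_0^2 (4*x^8 - 8*x^7 + 16*x^6 - 8*x^5 + 5*x^4 + 6*x^3 + x^2) dx. Term by term:
    ∫_0^2 4*x^8 dx = 2048/9;  ∫_0^2 -8*x^7 dx = -256;  ∫_0^2 16*x^6 dx = 2048/7;
    ∫_0^2 -8*x^5 dx = -256/3;  ∫_0^2 5*x^4 dx = 32;  ∫_0^2 6*x^3 dx = 24;
    ∫_0^2 x^2 dx = 8/3.
  Sum: 2048/9 − 256 + 2048/7 − 256/3 + 32 + 24 + 8/3 = 14960/63.
  ∫_0^2 u'(x)^2 dx = ∫_0^2 (64*x^6 - 96*x^5 + 132*x^4 - 56*x^3 + 24*x^2 + 12*x + 1) dx. Term by term:
    ∫_0^2 64*x^6 dx = 8192/7;  ∫_0^2 -96*x^5 dx = -1024;  ∫_0^2 132*x^4 dx = 4224/5;
    ∫_0^2 -56*x^3 dx = -224;  ∫_0^2 24*x^2 dx = 64;  ∫_0^2 12*x dx = 24;
    ∫_0^2 1 dx = 2.
  Sum: 8192/7 − 1024 + 4224/5 − 224 + 64 + 24 + 2 = 29998/35.
Adding: ||u||_{H^1}^2 = 14960/63 + 29998/35 = 344782/315.


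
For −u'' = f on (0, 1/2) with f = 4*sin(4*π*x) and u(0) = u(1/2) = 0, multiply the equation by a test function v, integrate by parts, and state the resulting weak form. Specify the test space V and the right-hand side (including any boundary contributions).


V = H^1_0(0, 1/2) (so v(0) = v(1/2) = 0); weak form: ∫_0^1/2 u'v' dx = ∫_0^1/2 (4*sin(4*π*x)) v dx for all v ∈ V.

Multiply both sides by a test function v and integrate from 0 to 1/2:
  ∫_0^1/2 −u''(x) v(x) dx = ∫_0^1/2 f(x) v(x) dx.
Integrate the LHS by parts once:
  ∫_0^1/2 −u'' v dx = −[u'(x) v(x)]_0^1/2 + ∫_0^1/2 u'(x) v'(x) dx.
Thus ∫_0^1/2 u'(x) v'(x) dx = ∫_0^1/2 f(x) v(x) dx + [u'(x) v(x)]_0^1/2.
Choose V so that boundary terms are either known or forced to vanish.
u is Dirichlet: u(0) = u(1/2) = 0. Let V = H^1_0(0, 1/2); then v(0) = v(1/2) = 0, and [u' v]_0^1/2 = 0.
Weak formulation: find u (satisfying any essential BC) such that ∫_0^1/2 u'(x) v'(x) dx = ∫_0^1/2 f v dx for all v ∈ V.
Substituting f(x) = 4*sin(4*π*x), the right-hand side is ∫_0^1/2 (4*sin(4*π*x)) v dx.


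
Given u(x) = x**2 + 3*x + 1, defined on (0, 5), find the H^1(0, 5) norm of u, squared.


||u||_{H^1}^2 = 4925/2

The H^1 norm (squared) on an interval (0, L) is
  ||u||_{H^1}^2 = ∫_0^L u(x)^2 dx + ∫_0^L u'(x)^2 dx.
Compute u'(x) = 2*x + 3.
Then u(x)^2 = x**4 + 6*x**3 + 11*x**2 + 6*x + 1 and u'(x)^2 = 4*x**2 + 12*x + 9.
Integrate each monomial from 0 to 5 using ∫_0^5 c·x^n dx = c·5^(n+1)/(n+1):
  ∫_0^5 u(x)^2 dx = ∫_0^5 (x^4 + 6*x^3 + 11*x^2 + 6*x + 1) dx. Term by term:
    ∫_0^5 x^4 dx = 625;  ∫_0^5 6*x^3 dx = 1875/2;  ∫_0^5 11*x^2 dx = 1375/3;
    ∫_0^5 6*x dx = 75;  ∫_0^5 1 dx = 5.
  Sum: 625 + 1875/2 + 1375/3 + 75 + 5 = 12605/6.
  ∫_0^5 u'(x)^2 dx = ∫_0^5 (4*x^2 + 12*x + 9) dx. Term by term:
    ∫_0^5 4*x^2 dx = 500/3;  ∫_0^5 12*x dx = 150;  ∫_0^5 9 dx = 45.
  Sum: 500/3 + 150 + 45 = 1085/3.
Adding: ||u||_{H^1}^2 = 12605/6 + 1085/3 = 4925/2.


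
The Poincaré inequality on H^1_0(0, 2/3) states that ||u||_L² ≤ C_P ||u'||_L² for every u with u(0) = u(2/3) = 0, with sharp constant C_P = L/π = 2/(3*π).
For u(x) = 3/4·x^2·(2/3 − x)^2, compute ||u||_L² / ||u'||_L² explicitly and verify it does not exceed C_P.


||u||_L² / ||u'||_L² = sqrt(3)/9 < C_P = 2/(3*π).

u(x) = 3/4·x^2·(2/3 − x)^2, so u'(x) = x*(3*x - 2)*(3*x - 1)/3.
u(x) = 3/4·x^2·(2/3 − x)^2 vanishes at x = 0 and x = 2/3, so u ∈ H^1_0(0, 2/3). Differentiate via the product rule and integrate the resulting polynomials term by term.
  ∫_0^2/3 u² dx = ∫_0^2/3 (9*x^8/16 - 3*x^7/2 + 3*x^6/2 - 2*x^5/3 + x^4/9) dx. Term by term:
    ∫_0^2/3 9*x^8/16 dx = 32/19683;  ∫_0^2/3 -3*x^7/2 dx = -16/2187;  ∫_0^2/3 3*x^6/2 dx = 64/5103;
    ∫_0^2/3 -2*x^5/3 dx = -64/6561;  ∫_0^2/3 x^4/9 dx = 32/10935.
  Sum: 32/19683 − 16/2187 + 64/5103 − 64/6561 + 32/10935 = 16/688905.
  ∫_0^2/3 (u')² dx = ∫_0^2/3 (9*x^6 - 18*x^5 + 13*x^4 - 4*x^3 + 4*x^2/9) dx. Term by term:
    ∫_0^2/3 9*x^6 dx = 128/1701;  ∫_0^2/3 -18*x^5 dx = -64/243;  ∫_0^2/3 13*x^4 dx = 416/1215;
    ∫_0^2/3 -4*x^3 dx = -16/81;  ∫_0^2/3 4*x^2/9 dx = 32/729.
  Sum: 128/1701 − 64/243 + 416/1215 − 16/81 + 32/729 = 16/25515.
∫_0^2/3 u² dx = 16/688905, so ||u||_L² = 4*sqrt(105)/8505.
∫_0^2/3 (u')² dx = 16/25515, so ||u'||_L² = 4*sqrt(35)/945.
Ratio ||u||_L² / ||u'||_L² = sqrt(3)/9.
Sharp Poincaré constant on H^1_0(0, 2/3) is C_P = L/π = 2/(3*π), achieved by sin(3*π/2·x).
A polynomial bump cannot attain the sharp Poincaré constant (only the first sine eigenfunction does), so the ratio is strictly less than C_P, consistent with ||u||_L² ≤ C_P ||u'||_L².


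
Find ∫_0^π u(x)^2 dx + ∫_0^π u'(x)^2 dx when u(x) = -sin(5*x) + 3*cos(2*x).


||u||_{H^1(0,π)}^2 = -100/7 + 71*π/2

u'(x) = -6*sin(2*x) - 5*cos(5*x).
Expand u² and (u')² and integrate term by term on (0, π), using: for integers n ≥ 1, ∫_0^π sin²(nx) dx = ∫_0^π cos²(nx) dx = π/2; for n ≠ n', ∫_0^π sin(nx)sin(n'x) dx = ∫_0^π cos(nx)cos(n'x) dx = 0; and by product-to-sum, ∫_0^π sin(nx)cos(n'x) dx = ½∫_0^π [sin((n+n')x) + sin((n−n')x)] dx, which is 0 when n+n' is even and 2n/(n²−n'²) when n+n' is odd (it need not vanish on (0, π)).
  u² squared terms: (-1)²·∫sin(5x)² dx = 1·π/2 = π/2;  (3)²·∫cos(2x)² dx = 9·π/2 = 9*π/2.
  u² cross terms: 2·(-1)·(3)·∫sin(5x)·cos(2x) dx = -6·(10/21) = -20/7.
  So ∫_0^π u² dx = π/2 + 9*π/2 − 20/7 = -20/7 + 5*π.
  (u')² squared terms: (-6)²·∫sin(2x)² dx = 36·π/2 = 18*π;  (-5)²·∫cos(5x)² dx = 25·π/2 = 25*π/2.
  (u')² cross terms: 2·(-6)·(-5)·∫sin(2x)·cos(5x) dx = 60·(-4/21) = -80/7.
  So ∫_0^π (u')² dx = 18*π + 25*π/2 − 80/7 = -80/7 + 61*π/2.
||u||_{H^1}^2 = (-20/7 + 5*π) + (-80/7 + 61*π/2) = -100/7 + 71*π/2.


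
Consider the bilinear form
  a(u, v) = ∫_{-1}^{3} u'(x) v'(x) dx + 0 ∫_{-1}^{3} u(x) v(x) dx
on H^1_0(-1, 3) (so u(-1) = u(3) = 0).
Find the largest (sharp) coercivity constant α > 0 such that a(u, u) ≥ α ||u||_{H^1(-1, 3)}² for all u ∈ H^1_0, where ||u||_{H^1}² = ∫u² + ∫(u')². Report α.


α = π^2/(π^2 + 16)

Coercivity of a(·,·) on H^1_0(-1, 3) means a(u, u) ≥ α ||u||_{H^1}² for every u ∈ H^1_0.
The interval has length L = 4, and Poincaré/coercivity depend only on L. Here a(u, u) = ∫(u')² + (0)·∫u².
Here c = 0, so a(u,u) = ∫(u')² alone. The condition a(u,u) ≥ α||u||_{H^1}² reads (1−α)∫(u')² ≥ (α−c)∫u². Any admissible α is ≤ 1 (rapidly oscillating u have ∫u²/∫(u')² → 0), and α = 1 would force 0 ≥ (1−c)∫u², impossible since c < 1; so 1−α > 0. By the sharp Poincaré inequality on H^1_0 of an interval of length L, ∫(u')² ≥ (π/L)²∫u² with equality for the first sine mode sin(π(x−x₀)/L) (x₀ the left endpoint), so the inequality holds for all u iff (1−α)(π/L)² ≥ α − c, i.e. α ≤ ((π/L)² + c)/((π/L)² + 1) = (1 + c(L/π)²)/(1 + (L/π)²). (Direct route, valid since c ≤ 0: Poincaré gives c∫u² ≥ c(L/π)²∫(u')², so a(u,u) ≥ (1 + c(L/π)²)∫(u')², while ||u||_{H^1}² ≤ (1 + (L/π)²)∫(u')²; dividing yields the same α.) With (π/L)² = π^2/16 and c = 0, the largest admissible constant is α = ((π/L)² + c)/((π/L)² + 1).
Simplifying, α = π^2/(π^2 + 16).


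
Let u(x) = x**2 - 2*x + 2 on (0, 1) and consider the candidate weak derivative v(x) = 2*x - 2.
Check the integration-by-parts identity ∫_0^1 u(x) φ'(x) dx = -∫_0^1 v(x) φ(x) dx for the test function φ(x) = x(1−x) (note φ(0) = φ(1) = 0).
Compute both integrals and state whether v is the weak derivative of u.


LHS = 1/6, RHS = 1/6. Yes, v = u' weakly.

u(x) = x**2 - 2*x + 2, classical derivative u'(x) = 2*x - 2.
φ(x) = x(1−x), so φ'(x) = 1 - 2*x.
Note φ(0) = φ(1) = 0, so the boundary term u·φ vanishes.
LHS = ∫_0^1 u(x) φ'(x) dx = ∫_0^1 (-2*x^3 + 5*x^2 - 6*x + 2) dx. Term by term:
  ∫_0^1 -2*x^3 dx = -1/2;  ∫_0^1 5*x^2 dx = 5/3;  ∫_0^1 -6*x dx = -3;
  ∫_0^1 2 dx = 2.
Sum: -1/2 + 5/3 − 3 + 2 = 1/6.
So LHS = 1/6.
∫_0^1 v(x) φ(x) dx = ∫_0^1 (-2*x^3 + 4*x^2 - 2*x) dx. Term by term:
  ∫_0^1 -2*x^3 dx = -1/2;  ∫_0^1 4*x^2 dx = 4/3;  ∫_0^1 -2*x dx = -1.
Sum: -1/2 + 4/3 − 1 = -1/6.
So RHS = -∫_0^1 v(x) φ(x) dx = 1/6.
LHS = RHS, so the identity holds for this test φ.
Moreover u is smooth here and v(x) = u'(x) = 2*x - 2 pointwise, so the identity holds for every test function. Hence v is the weak derivative of u.


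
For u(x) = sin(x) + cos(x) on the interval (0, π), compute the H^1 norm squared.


||u||_{H^1(0,π)}^2 = 2*π

u'(x) = -sin(x) + cos(x).
Expand u² and (u')² and integrate term by term on (0, π), using: for integers n ≥ 1, ∫_0^π sin²(nx) dx = ∫_0^π cos²(nx) dx = π/2; for n ≠ n', ∫_0^π sin(nx)sin(n'x) dx = ∫_0^π cos(nx)cos(n'x) dx = 0; and by product-to-sum, ∫_0^π sin(nx)cos(n'x) dx = ½∫_0^π [sin((n+n')x) + sin((n−n')x)] dx, which is 0 when n+n' is even and 2n/(n²−n'²) when n+n' is odd (it need not vanish on (0, π)).
  u² squared terms: (1)²·∫cos(x)² dx = 1·π/2 = π/2;  (1)²·∫sin(x)² dx = 1·π/2 = π/2.
  u² cross terms: 2·(1)·(1)·∫cos(x)·sin(x) dx = 2·(0) = 0.
  So ∫_0^π u² dx = π/2 + π/2 + 0 = π.
  (u')² squared terms: (-1)²·∫sin(x)² dx = 1·π/2 = π/2;  (1)²·∫cos(x)² dx = 1·π/2 = π/2.
  (u')² cross terms: 2·(-1)·(1)·∫sin(x)·cos(x) dx = -2·(0) = 0.
  So ∫_0^π (u')² dx = π/2 + π/2 + 0 = π.
||u||_{H^1}^2 = (π) + (π) = 2*π.


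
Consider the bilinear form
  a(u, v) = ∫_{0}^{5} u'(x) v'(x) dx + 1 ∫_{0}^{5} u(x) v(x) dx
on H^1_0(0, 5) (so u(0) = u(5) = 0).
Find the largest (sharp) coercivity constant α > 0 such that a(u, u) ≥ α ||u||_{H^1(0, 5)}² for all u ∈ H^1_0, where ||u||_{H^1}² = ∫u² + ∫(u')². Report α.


α = 1

Coercivity of a(·,·) on H^1_0(0, 5) means a(u, u) ≥ α ||u||_{H^1}² for every u ∈ H^1_0.
The interval has length L = 5, and Poincaré/coercivity depend only on L. Here a(u, u) = ∫(u')² + (1)·∫u².
Here c = 1 ≥ 1, so a(u,u) = ∫(u')² + c∫u² ≥ ∫(u')² + ∫u² = ||u||_{H^1}², i.e. α = 1 works. No larger α is possible: a(u,u) ≥ α||u||_{H^1}² means (1−α)∫(u')² ≥ (α−c)∫u², and for the modes u_n = sin(nπ(x−x₀)/L) (x₀ the left endpoint) one has ∫u_n²/∫(u_n')² = (L/(nπ))² → 0, so a(u_n,u_n)/||u_n||_{H^1}² → 1. Hence the optimal constant is α = 1.
Therefore α = 1.


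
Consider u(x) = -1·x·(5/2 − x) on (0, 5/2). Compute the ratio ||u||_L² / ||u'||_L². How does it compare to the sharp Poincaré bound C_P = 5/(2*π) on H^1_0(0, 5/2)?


||u||_L² / ||u'||_L² = sqrt(10)/4 < C_P = 5/(2*π).

u(x) = -1·x·(5/2 − x), so u'(x) = 2*x - 5/2.
u(x) = -1·x·(5/2 − x) vanishes at x = 0 and x = 5/2, so u ∈ H^1_0(0, 5/2). Differentiate via the product rule and integrate the resulting polynomials term by term.
  ∫_0^5/2 u² dx = ∫_0^5/2 (x^4 - 5*x^3 + 25*x^2/4) dx. Term by term:
    ∫_0^5/2 x^4 dx = 625/32;  ∫_0^5/2 -5*x^3 dx = -3125/64;  ∫_0^5/2 25*x^2/4 dx = 3125/96.
  Sum: 625/32 − 3125/64 + 3125/96 = 625/192.
  ∫_0^5/2 (u')² dx = ∫_0^5/2 (4*x^2 - 10*x + 25/4) dx. Term by term:
    ∫_0^5/2 4*x^2 dx = 125/6;  ∫_0^5/2 -10*x dx = -125/4;  ∫_0^5/2 25/4 dx = 125/8.
  Sum: 125/6 − 125/4 + 125/8 = 125/24.
∫_0^5/2 u² dx = 625/192, so ||u||_L² = 25*sqrt(3)/24.
∫_0^5/2 (u')² dx = 125/24, so ||u'||_L² = 5*sqrt(30)/12.
Ratio ||u||_L² / ||u'||_L² = sqrt(10)/4.
Sharp Poincaré constant on H^1_0(0, 5/2) is C_P = L/π = 5/(2*π), achieved by sin(2*π/5·x).
A polynomial bump cannot attain the sharp Poincaré constant (only the first sine eigenfunction does), so the ratio is strictly less than C_P, consistent with ||u||_L² ≤ C_P ||u'||_L².


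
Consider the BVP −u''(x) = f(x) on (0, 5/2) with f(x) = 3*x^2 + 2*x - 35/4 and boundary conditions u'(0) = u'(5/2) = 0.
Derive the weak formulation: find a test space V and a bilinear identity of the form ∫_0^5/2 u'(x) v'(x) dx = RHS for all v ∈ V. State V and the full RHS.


V = H^1(0, 5/2) (no boundary constraint on v; u is determined up to an additive constant); weak form: ∫_0^5/2 u'v' dx = ∫_0^5/2 (3*x^2 + 2*x - 35/4) v dx for all v ∈ V.

Multiply both sides by a test function v and integrate from 0 to 5/2:
  ∫_0^5/2 −u''(x) v(x) dx = ∫_0^5/2 f(x) v(x) dx.
Integrate the LHS by parts once:
  ∫_0^5/2 −u'' v dx = −[u'(x) v(x)]_0^5/2 + ∫_0^5/2 u'(x) v'(x) dx.
Thus ∫_0^5/2 u'(x) v'(x) dx = ∫_0^5/2 f(x) v(x) dx + [u'(x) v(x)]_0^5/2.
Choose V so that boundary terms are either known or forced to vanish.
u has homogeneous Neumann: u'(0) = u'(5/2) = 0. So [u' v]_0^5/2 = 0·v(5/2) − 0·v(0) = 0 for any v; take V = H^1(0, 5/2).
Weak formulation: find u (satisfying any essential BC) such that ∫_0^5/2 u'(x) v'(x) dx = ∫_0^5/2 f v dx for all v ∈ V (homogeneous Neumann, so boundary terms vanish).
Substituting f(x) = 3*x^2 + 2*x - 35/4, the right-hand side is ∫_0^5/2 (3*x^2 + 2*x - 35/4) v dx.
Compatibility check (pure Neumann): taking v ≡ 1 ∈ V gives 0 = ∫_0^5/2 f dx + (0) − (0), i.e. ∫_0^5/2 f dx must equal u'(0) − u'(5/2) = 0. Indeed ∫_0^5/2 (3*x^2 + 2*x - 35/4) dx = 0, so the data are compatible. The solution is then unique only up to an additive constant (fix it e.g. by requiring ∫_0^5/2 u dx = 0).


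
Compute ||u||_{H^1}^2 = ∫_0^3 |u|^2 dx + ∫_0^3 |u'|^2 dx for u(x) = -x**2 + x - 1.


||u||_{H^1}^2 = 501/10

The H^1 norm (squared) on an interval (0, L) is
  ||u||_{H^1}^2 = ∫_0^L u(x)^2 dx + ∫_0^L u'(x)^2 dx.
Compute u'(x) = 1 - 2*x.
Then u(x)^2 = x**4 - 2*x**3 + 3*x**2 - 2*x + 1 and u'(x)^2 = 4*x**2 - 4*x + 1.
Integrate each monomial from 0 to 3 using ∫_0^3 c·x^n dx = c·3^(n+1)/(n+1):
  ∫_0^3 u(x)^2 dx = ∫_0^3 (x^4 - 2*x^3 + 3*x^2 - 2*x + 1) dx. Term by term:
    ∫_0^3 x^4 dx = 243/5;  ∫_0^3 -2*x^3 dx = -81/2;  ∫_0^3 3*x^2 dx = 27;
    ∫_0^3 -2*x dx = -9;  ∫_0^3 1 dx = 3.
  Sum: 243/5 − 81/2 + 27 − 9 + 3 = 291/10.
  ∫_0^3 u'(x)^2 dx = ∫_0^3 (4*x^2 - 4*x + 1) dx. Term by term:
    ∫_0^3 4*x^2 dx = 36;  ∫_0^3 -4*x dx = -18;  ∫_0^3 1 dx = 3.
  Sum: 36 − 18 + 3 = 21.
Adding: ||u||_{H^1}^2 = 291/10 + 21 = 501/10.


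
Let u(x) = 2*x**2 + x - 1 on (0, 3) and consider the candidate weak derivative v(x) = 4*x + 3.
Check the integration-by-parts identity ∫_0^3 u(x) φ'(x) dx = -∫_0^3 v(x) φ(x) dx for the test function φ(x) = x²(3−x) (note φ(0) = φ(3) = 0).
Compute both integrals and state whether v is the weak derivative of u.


LHS = -1107/20, RHS = -1377/20. No, v is not the weak derivative of u.

u(x) = 2*x**2 + x - 1, classical derivative u'(x) = 4*x + 1.
φ(x) = x²(3−x), so φ'(x) = 3*x*(2 - x).
Note φ(0) = φ(3) = 0, so the boundary term u·φ vanishes.
LHS = ∫_0^3 u(x) φ'(x) dx = ∫_0^3 (-6*x^4 + 9*x^3 + 9*x^2 - 6*x) dx. Term by term:
  ∫_0^3 -6*x^4 dx = -1458/5;  ∫_0^3 9*x^3 dx = 729/4;  ∫_0^3 9*x^2 dx = 81;
  ∫_0^3 -6*x dx = -27.
Sum: -1458/5 + 729/4 + 81 − 27 = -1107/20.
So LHS = -1107/20.
∫_0^3 v(x) φ(x) dx = ∫_0^3 (-4*x^4 + 9*x^3 + 9*x^2) dx. Term by term:
  ∫_0^3 -4*x^4 dx = -972/5;  ∫_0^3 9*x^3 dx = 729/4;  ∫_0^3 9*x^2 dx = 81.
Sum: -972/5 + 729/4 + 81 = 1377/20.
So RHS = -∫_0^3 v(x) φ(x) dx = -1377/20.
LHS − RHS = 27/2 ≠ 0, so the identity fails.
(For a valid weak derivative the identity must hold for EVERY test function, in particular this one. The failure shows v is NOT the weak derivative of u.)
Correct weak derivative would be u'(x) = 4*x + 1.


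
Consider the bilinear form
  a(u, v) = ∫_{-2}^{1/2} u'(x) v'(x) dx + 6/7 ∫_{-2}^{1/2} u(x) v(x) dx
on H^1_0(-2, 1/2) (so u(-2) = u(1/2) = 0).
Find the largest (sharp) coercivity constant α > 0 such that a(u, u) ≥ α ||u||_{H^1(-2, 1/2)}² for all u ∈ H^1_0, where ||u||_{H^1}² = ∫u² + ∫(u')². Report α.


α = 2*(75 + 14*π^2)/(7*(25 + 4*π^2))

Coercivity of a(·,·) on H^1_0(-2, 1/2) means a(u, u) ≥ α ||u||_{H^1}² for every u ∈ H^1_0.
The interval has length L = 5/2, and Poincaré/coercivity depend only on L. Here a(u, u) = ∫(u')² + (6/7)·∫u².
Here 0 < c = 6/7 < 1. The condition a(u,u) ≥ α||u||_{H^1}² reads (1−α)∫(u')² ≥ (α−c)∫u². Any admissible α is ≤ 1 (rapidly oscillating u have ∫u²/∫(u')² → 0), and α = 1 would force 0 ≥ (1−c)∫u², impossible since c < 1; so 1−α > 0. By the sharp Poincaré inequality on H^1_0 of an interval of length L, ∫(u')² ≥ (π/L)²∫u² with equality for the first sine mode sin(π(x−x₀)/L) (x₀ the left endpoint), so the inequality holds for all u iff (1−α)(π/L)² ≥ α − c, i.e. α ≤ ((π/L)² + c)/((π/L)² + 1) = (1 + c(L/π)²)/(1 + (L/π)²). With (π/L)² = 4*π^2/25 and c = 6/7, the largest admissible constant is α = ((π/L)² + c)/((π/L)² + 1).
Simplifying, α = 2*(75 + 14*π^2)/(7*(25 + 4*π^2)).


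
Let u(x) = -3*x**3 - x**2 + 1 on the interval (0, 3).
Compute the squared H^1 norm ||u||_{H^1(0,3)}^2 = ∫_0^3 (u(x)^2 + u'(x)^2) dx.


||u||_{H^1}^2 = 570819/70

The H^1 norm (squared) on an interval (0, L) is
  ||u||_{H^1}^2 = ∫_0^L u(x)^2 dx + ∫_0^L u'(x)^2 dx.
Compute u'(x) = -9*x**2 - 2*x.
Then u(x)^2 = 9*x**6 + 6*x**5 + x**4 - 6*x**3 - 2*x**2 + 1 and u'(x)^2 = 81*x**4 + 36*x**3 + 4*x**2.
Integrate each monomial from 0 to 3 using ∫_0^3 c·x^n dx = c·3^(n+1)/(n+1):
  ∫_0^3 u(x)^2 dx = ∫_0^3 (9*x^6 + 6*x^5 + x^4 - 6*x^3 - 2*x^2 + 1) dx. Term by term:
    ∫_0^3 9*x^6 dx = 19683/7;  ∫_0^3 6*x^5 dx = 729;  ∫_0^3 x^4 dx = 243/5;
    ∫_0^3 -6*x^3 dx = -243/2;  ∫_0^3 -2*x^2 dx = -18;  ∫_0^3 1 dx = 3.
  Sum: 19683/7 + 729 + 243/5 − 243/2 − 18 + 3 = 241707/70.
  ∫_0^3 u'(x)^2 dx = ∫_0^3 (81*x^4 + 36*x^3 + 4*x^2) dx. Term by term:
    ∫_0^3 81*x^4 dx = 19683/5;  ∫_0^3 36*x^3 dx = 729;  ∫_0^3 4*x^2 dx = 36.
  Sum: 19683/5 + 729 + 36 = 23508/5.
Adding: ||u||_{H^1}^2 = 241707/70 + 23508/5 = 570819/70.


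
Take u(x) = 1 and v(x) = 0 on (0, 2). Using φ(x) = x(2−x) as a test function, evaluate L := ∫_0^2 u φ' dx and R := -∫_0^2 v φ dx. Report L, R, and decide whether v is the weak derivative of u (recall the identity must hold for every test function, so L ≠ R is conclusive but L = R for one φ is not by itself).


LHS = 0, RHS = 0. Yes, v = u' weakly.

u(x) = 1, classical derivative u'(x) = 0.
φ(x) = x(2−x), so φ'(x) = 2 - 2*x.
Note φ(0) = φ(2) = 0, so the boundary term u·φ vanishes.
LHS = ∫_0^2 u(x) φ'(x) dx = ∫_0^2 (2 - 2*x) dx. Term by term:
  ∫_0^2 -2*x dx = -4;  ∫_0^2 2 dx = 4.
Sum: -4 + 4 = 0.
So LHS = 0.
∫_0^2 v(x) φ(x) dx = ∫_0^2 (0) dx. Term by term:
  ∫_0^2 0 dx = 0.
So RHS = -∫_0^2 v(x) φ(x) dx = 0.
LHS = RHS, so the identity holds for this test φ.
Moreover u is smooth here and v(x) = u'(x) = 0 pointwise, so the identity holds for every test function. Hence v is the weak derivative of u.


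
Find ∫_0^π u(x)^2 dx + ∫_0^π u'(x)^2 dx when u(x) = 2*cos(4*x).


||u||_{H^1(0,π)}^2 = 34*π

u'(x) = -8*sin(4*x).
Expand u² and (u')² and integrate term by term on (0, π), using: for integers n ≥ 1, ∫_0^π sin²(nx) dx = ∫_0^π cos²(nx) dx = π/2; for n ≠ n', ∫_0^π sin(nx)sin(n'x) dx = ∫_0^π cos(nx)cos(n'x) dx = 0; and by product-to-sum, ∫_0^π sin(nx)cos(n'x) dx = ½∫_0^π [sin((n+n')x) + sin((n−n')x)] dx, which is 0 when n+n' is even and 2n/(n²−n'²) when n+n' is odd (it need not vanish on (0, π)).
  u² squared terms: (2)²·∫cos(4x)² dx = 4·π/2 = 2*π.
  So ∫_0^π u² dx = 2*π.
  (u')² squared terms: (-8)²·∫sin(4x)² dx = 64·π/2 = 32*π.
  So ∫_0^π (u')² dx = 32*π.
||u||_{H^1}^2 = (2*π) + (32*π) = 34*π.


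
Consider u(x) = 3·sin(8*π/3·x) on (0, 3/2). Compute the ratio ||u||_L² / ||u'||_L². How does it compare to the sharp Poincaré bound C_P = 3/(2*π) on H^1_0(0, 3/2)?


||u||_L² / ||u'||_L² = 3/(8*π) < C_P = 3/(2*π).

u(x) = 3·sin(8*π/3·x), so u'(x) = 8*π*cos(8*π*x/3).
Writing u(x) = A·sin(kπx/L) with A = 3 and k = 4, use ∫_0^L sin²(kπx/L) dx = L/2 and ∫_0^L cos²(kπx/L) dx = L/2.
u² = 9·sin²(8*π/3·x) and (u')² = 64*π^2·cos²(8*π/3·x), and each of sin², cos² integrates to L/2 = 3/4 over (0, 3/2).
∫_0^3/2 u² dx = 27/4, so ||u||_L² = 3*sqrt(3)/2.
∫_0^3/2 (u')² dx = 48*π^2, so ||u'||_L² = 4*sqrt(3)*π.
Ratio ||u||_L² / ||u'||_L² = 3/(8*π).
Sharp Poincaré constant on H^1_0(0, 3/2) is C_P = L/π = 3/(2*π), achieved by sin(2*π/3·x).
This is the k = 4 harmonic; the ratio L/(kπ) is strictly less than C_P = L/π, consistent with the sharp inequality ||u||_L² ≤ C_P ||u'||_L².


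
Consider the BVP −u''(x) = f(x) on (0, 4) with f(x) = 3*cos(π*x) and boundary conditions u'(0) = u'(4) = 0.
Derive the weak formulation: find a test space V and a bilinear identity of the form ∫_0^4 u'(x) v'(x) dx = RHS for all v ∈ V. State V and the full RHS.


V = H^1(0, 4) (no boundary constraint on v; u is determined up to an additive constant); weak form: ∫_0^4 u'v' dx = ∫_0^4 (3*cos(π*x)) v dx for all v ∈ V.

Multiply both sides by a test function v and integrate from 0 to 4:
  ∫_0^4 −u''(x) v(x) dx = ∫_0^4 f(x) v(x) dx.
Integrate the LHS by parts once:
  ∫_0^4 −u'' v dx = −[u'(x) v(x)]_0^4 + ∫_0^4 u'(x) v'(x) dx.
Thus ∫_0^4 u'(x) v'(x) dx = ∫_0^4 f(x) v(x) dx + [u'(x) v(x)]_0^4.
Choose V so that boundary terms are either known or forced to vanish.
u has homogeneous Neumann: u'(0) = u'(4) = 0. So [u' v]_0^4 = 0·v(4) − 0·v(0) = 0 for any v; take V = H^1(0, 4).
Weak formulation: find u (satisfying any essential BC) such that ∫_0^4 u'(x) v'(x) dx = ∫_0^4 f v dx for all v ∈ V (homogeneous Neumann, so boundary terms vanish).
Substituting f(x) = 3*cos(π*x), the right-hand side is ∫_0^4 (3*cos(π*x)) v dx.
Compatibility check (pure Neumann): taking v ≡ 1 ∈ V gives 0 = ∫_0^4 f dx + (0) − (0), i.e. ∫_0^4 f dx must equal u'(0) − u'(4) = 0. Indeed ∫_0^4 (3*cos(π*x)) dx = 0, so the data are compatible. The solution is then unique only up to an additive constant (fix it e.g. by requiring ∫_0^4 u dx = 0).


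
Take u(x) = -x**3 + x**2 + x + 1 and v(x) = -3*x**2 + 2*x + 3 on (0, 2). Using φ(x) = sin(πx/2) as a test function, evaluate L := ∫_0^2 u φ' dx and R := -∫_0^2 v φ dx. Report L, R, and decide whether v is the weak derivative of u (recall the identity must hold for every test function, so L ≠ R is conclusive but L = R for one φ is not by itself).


LHS = -96/π^3 + 12/π, RHS = -96/π^3 + 4/π. No, v is not the weak derivative of u.

u(x) = -x**3 + x**2 + x + 1, classical derivative u'(x) = -3*x**2 + 2*x + 1.
φ(x) = sin(πx/2), so φ'(x) = π*cos(π*x/2)/2.
Note φ(0) = φ(2) = 0, so the boundary term u·φ vanishes.
LHS = ∫_0^2 u(x) φ'(x) dx = ∫_0^2 (-π*x^3*cos(π*x/2)/2 + π*x^2*cos(π*x/2)/2 + π*x*cos(π*x/2)/2 + π*cos(π*x/2)/2) dx. Term by term:
  ∫_0^2 π*cos(π*x/2)/2 dx = 0;  ∫_0^2 π*x*cos(π*x/2)/2 dx = -4/π;  ∫_0^2 π*x^2*cos(π*x/2)/2 dx = -8/π;
  ∫_0^2 -π*x^3*cos(π*x/2)/2 dx = -96/π^3 + 24/π.
Sum: 0 − 4/π − 8/π + -96/π^3 + 24/π = -96/π^3 + 12/π.
So LHS = -96/π^3 + 12/π.
∫_0^2 v(x) φ(x) dx = ∫_0^2 (-3*x^2*sin(π*x/2) + 2*x*sin(π*x/2) + 3*sin(π*x/2)) dx. Term by term:
  ∫_0^2 3*sin(π*x/2) dx = 12/π;  ∫_0^2 -3*x^2*sin(π*x/2) dx = -24/π + 96/π^3;  ∫_0^2 2*x*sin(π*x/2) dx = 8/π.
Sum: 12/π + -24/π + 96/π^3 + 8/π = -4/π + 96/π^3.
So RHS = -∫_0^2 v(x) φ(x) dx = -96/π^3 + 4/π.
LHS − RHS = 8/π ≠ 0, so the identity fails.
(For a valid weak derivative the identity must hold for EVERY test function, in particular this one. The failure shows v is NOT the weak derivative of u.)
Correct weak derivative would be u'(x) = -3*x**2 + 2*x + 1.


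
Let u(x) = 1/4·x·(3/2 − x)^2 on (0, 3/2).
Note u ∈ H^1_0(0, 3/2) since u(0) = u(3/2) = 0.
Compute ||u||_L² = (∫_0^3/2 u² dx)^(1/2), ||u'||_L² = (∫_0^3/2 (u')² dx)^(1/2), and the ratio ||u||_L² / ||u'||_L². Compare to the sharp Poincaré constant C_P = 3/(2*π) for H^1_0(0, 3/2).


||u||_L² / ||u'||_L² = 3*sqrt(14)/28 < C_P = 3/(2*π).

u(x) = 1/4·x·(3/2 − x)^2, so u'(x) = 3*x^2/4 - 3*x/2 + 9/16.
u(x) = 1/4·x·(3/2 − x)^2 vanishes at x = 0 and x = 3/2, so u ∈ H^1_0(0, 3/2). Differentiate via the product rule and integrate the resulting polynomials term by term.
  ∫_0^3/2 u² dx = ∫_0^3/2 (x^6/16 - 3*x^5/8 + 27*x^4/32 - 27*x^3/32 + 81*x^2/256) dx. Term by term:
    ∫_0^3/2 x^6/16 dx = 2187/14336;  ∫_0^3/2 -3*x^5/8 dx = -729/1024;  ∫_0^3/2 27*x^4/32 dx = 6561/5120;
    ∫_0^3/2 -27*x^3/32 dx = -2187/2048;  ∫_0^3/2 81*x^2/256 dx = 729/2048.
  Sum: 2187/14336 − 729/1024 + 6561/5120 − 2187/2048 + 729/2048 = 729/71680.
  ∫_0^3/2 (u')² dx = ∫_0^3/2 (9*x^4/16 - 9*x^3/4 + 99*x^2/32 - 27*x/16 + 81/256) dx. Term by term:
    ∫_0^3/2 9*x^4/16 dx = 2187/2560;  ∫_0^3/2 -9*x^3/4 dx = -729/256;  ∫_0^3/2 99*x^2/32 dx = 891/256;
    ∫_0^3/2 -27*x/16 dx = -243/128;  ∫_0^3/2 81/256 dx = 243/512.
  Sum: 2187/2560 − 729/256 + 891/256 − 243/128 + 243/512 = 81/1280.
∫_0^3/2 u² dx = 729/71680, so ||u||_L² = 27*sqrt(70)/2240.
∫_0^3/2 (u')² dx = 81/1280, so ||u'||_L² = 9*sqrt(5)/80.
Ratio ||u||_L² / ||u'||_L² = 3*sqrt(14)/28.
Sharp Poincaré constant on H^1_0(0, 3/2) is C_P = L/π = 3/(2*π), achieved by sin(2*π/3·x).
A polynomial bump cannot attain the sharp Poincaré constant (only the first sine eigenfunction does), so the ratio is strictly less than C_P, consistent with ||u||_L² ≤ C_P ||u'||_L².


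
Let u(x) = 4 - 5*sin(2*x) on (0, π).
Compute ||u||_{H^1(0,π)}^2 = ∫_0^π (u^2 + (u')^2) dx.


||u||_{H^1(0,π)}^2 = 157*π/2

u'(x) = -10*cos(2*x).
Expand u² and (u')² and integrate term by term on (0, π), using: for integers n ≥ 1, ∫_0^π sin²(nx) dx = ∫_0^π cos²(nx) dx = π/2; for n ≠ n', ∫_0^π sin(nx)sin(n'x) dx = ∫_0^π cos(nx)cos(n'x) dx = 0; and by product-to-sum, ∫_0^π sin(nx)cos(n'x) dx = ½∫_0^π [sin((n+n')x) + sin((n−n')x)] dx, which is 0 when n+n' is even and 2n/(n²−n'²) when n+n' is odd (it need not vanish on (0, π)). For the constant mode: ∫_0^π 1 dx = π, ∫_0^π cos(nx) dx = 0, ∫_0^π sin(nx) dx = (1−(−1)^n)/n.
  u² squared terms: (4)²·∫1 dx = 16·π = 16*π;  (-5)²·∫sin(2x)² dx = 25·π/2 = 25*π/2.
  u² cross terms: 2·(4)·(-5)·∫1·sin(2x) dx = -40·(0) = 0.
  So ∫_0^π u² dx = 16*π + 25*π/2 + 0 = 57*π/2.
  (u')² squared terms: (-10)²·∫cos(2x)² dx = 100·π/2 = 50*π.
  So ∫_0^π (u')² dx = 50*π.
||u||_{H^1}^2 = (57*π/2) + (50*π) = 157*π/2.


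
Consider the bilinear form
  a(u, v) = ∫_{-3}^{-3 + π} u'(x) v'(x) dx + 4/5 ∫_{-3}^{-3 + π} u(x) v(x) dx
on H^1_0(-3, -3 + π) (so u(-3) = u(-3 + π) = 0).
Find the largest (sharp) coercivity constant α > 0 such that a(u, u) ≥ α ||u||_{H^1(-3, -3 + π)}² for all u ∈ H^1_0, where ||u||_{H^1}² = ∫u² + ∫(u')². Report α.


α = 9/10

Coercivity of a(·,·) on H^1_0(-3, -3 + π) means a(u, u) ≥ α ||u||_{H^1}² for every u ∈ H^1_0.
The interval has length L = π, and Poincaré/coercivity depend only on L. Here a(u, u) = ∫(u')² + (4/5)·∫u².
Here 0 < c = 4/5 < 1. The condition a(u,u) ≥ α||u||_{H^1}² reads (1−α)∫(u')² ≥ (α−c)∫u². Any admissible α is ≤ 1 (rapidly oscillating u have ∫u²/∫(u')² → 0), and α = 1 would force 0 ≥ (1−c)∫u², impossible since c < 1; so 1−α > 0. By the sharp Poincaré inequality on H^1_0 of an interval of length L, ∫(u')² ≥ (π/L)²∫u² with equality for the first sine mode sin(π(x−x₀)/L) (x₀ the left endpoint), so the inequality holds for all u iff (1−α)(π/L)² ≥ α − c, i.e. α ≤ ((π/L)² + c)/((π/L)² + 1) = (1 + c(L/π)²)/(1 + (L/π)²). With (π/L)² = 1 and c = 4/5, the largest admissible constant is α = ((π/L)² + c)/((π/L)² + 1).
Simplifying, α = 9/10.


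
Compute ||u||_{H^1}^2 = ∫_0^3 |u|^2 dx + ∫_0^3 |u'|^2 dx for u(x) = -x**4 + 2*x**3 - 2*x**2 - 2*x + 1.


||u||_{H^1}^2 = 188439/70

The H^1 norm (squared) on an interval (0, L) is
  ||u||_{H^1}^2 = ∫_0^L u(x)^2 dx + ∫_0^L u'(x)^2 dx.
Compute u'(x) = -4*x**3 + 6*x**2 - 4*x - 2.
Then u(x)^2 = x**8 - 4*x**7 + 8*x**6 - 4*x**5 - 6*x**4 + 12*x**3 - 4*x + 1 and u'(x)^2 = 16*x**6 - 48*x**5 + 68*x**4 - 32*x**3 - 8*x**2 + 16*x + 4.
Integrate each monomial from 0 to 3 using ∫_0^3 c·x^n dx = c·3^(n+1)/(n+1):
  ∫_0^3 u(x)^2 dx = ∫_0^3 (x^8 - 4*x^7 + 8*x^6 - 4*x^5 - 6*x^4 + 12*x^3 - 4*x + 1) dx. Term by term:
    ∫_0^3 x^8 dx = 2187;  ∫_0^3 -4*x^7 dx = -6561/2;  ∫_0^3 8*x^6 dx = 17496/7;
    ∫_0^3 -4*x^5 dx = -486;  ∫_0^3 -6*x^4 dx = -1458/5;  ∫_0^3 12*x^3 dx = 243;
    ∫_0^3 -4*x dx = -18;  ∫_0^3 1 dx = 3.
  Sum: 2187 − 6561/2 + 17496/7 − 486 − 1458/5 + 243 − 18 + 3 = 59943/70.
  ∫_0^3 u'(x)^2 dx = ∫_0^3 (16*x^6 - 48*x^5 + 68*x^4 - 32*x^3 - 8*x^2 + 16*x + 4) dx. Term by term:
    ∫_0^3 16*x^6 dx = 34992/7;  ∫_0^3 -48*x^5 dx = -5832;  ∫_0^3 68*x^4 dx = 16524/5;
    ∫_0^3 -32*x^3 dx = -648;  ∫_0^3 -8*x^2 dx = -72;  ∫_0^3 16*x dx = 72;
    ∫_0^3 4 dx = 12.
  Sum: 34992/7 − 5832 + 16524/5 − 648 − 72 + 72 + 12 = 64248/35.
Adding: ||u||_{H^1}^2 = 59943/70 + 64248/35 = 188439/70.


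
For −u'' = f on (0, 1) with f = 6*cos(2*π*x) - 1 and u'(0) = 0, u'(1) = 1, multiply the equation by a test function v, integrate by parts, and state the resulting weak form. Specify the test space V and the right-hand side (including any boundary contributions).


V = H^1(0, 1) (v unrestricted at boundary; u is determined up to an additive constant); weak form: ∫_0^1 u'v' dx = ∫_0^1 (6*cos(2*π*x) - 1) v dx + v(1) for all v ∈ V.

Multiply both sides by a test function v and integrate from 0 to 1:
  ∫_0^1 −u''(x) v(x) dx = ∫_0^1 f(x) v(x) dx.
Integrate the LHS by parts once:
  ∫_0^1 −u'' v dx = −[u'(x) v(x)]_0^1 + ∫_0^1 u'(x) v'(x) dx.
Thus ∫_0^1 u'(x) v'(x) dx = ∫_0^1 f(x) v(x) dx + [u'(x) v(x)]_0^1.
Choose V so that boundary terms are either known or forced to vanish.
u has inhomogeneous Neumann u'(0) = 0, u'(1) = 1. [u' v]_0^1 = (1)·v(1) − (0)·v(0) = v(1). Take V = H^1(0, 1); boundary term becomes part of RHS.
Weak formulation: find u (satisfying any essential BC) such that ∫_0^1 u'(x) v'(x) dx = ∫_0^1 f v dx + v(1) for all v ∈ V (Neumann data are natural BCs: they enter the RHS as boundary terms).
Substituting f(x) = 6*cos(2*π*x) - 1, the right-hand side is ∫_0^1 (6*cos(2*π*x) - 1) v dx + v(1).
Compatibility check (pure Neumann): taking v ≡ 1 ∈ V gives 0 = ∫_0^1 f dx + (1) − (0), i.e. ∫_0^1 f dx must equal u'(0) − u'(1) = -1. Indeed ∫_0^1 (6*cos(2*π*x) - 1) dx = -1, so the data are compatible. The solution is then unique only up to an additive constant (fix it e.g. by requiring ∫_0^1 u dx = 0).


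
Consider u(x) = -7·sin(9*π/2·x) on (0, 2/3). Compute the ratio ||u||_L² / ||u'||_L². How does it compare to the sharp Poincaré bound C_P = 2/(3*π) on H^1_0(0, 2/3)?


||u||_L² / ||u'||_L² = 2/(9*π) < C_P = 2/(3*π).

u(x) = -7·sin(9*π/2·x), so u'(x) = -63*π*cos(9*π*x/2)/2.
Writing u(x) = A·sin(kπx/L) with A = -7 and k = 3, use ∫_0^L sin²(kπx/L) dx = L/2 and ∫_0^L cos²(kπx/L) dx = L/2.
u² = 49·sin²(9*π/2·x) and (u')² = 3969*π^2/4·cos²(9*π/2·x), and each of sin², cos² integrates to L/2 = 1/3 over (0, 2/3).
∫_0^2/3 u² dx = 49/3, so ||u||_L² = 7*sqrt(3)/3.
∫_0^2/3 (u')² dx = 1323*π^2/4, so ||u'||_L² = 21*sqrt(3)*π/2.
Ratio ||u||_L² / ||u'||_L² = 2/(9*π).
Sharp Poincaré constant on H^1_0(0, 2/3) is C_P = L/π = 2/(3*π), achieved by sin(3*π/2·x).
This is the k = 3 harmonic; the ratio L/(kπ) is strictly less than C_P = L/π, consistent with the sharp inequality ||u||_L² ≤ C_P ||u'||_L².


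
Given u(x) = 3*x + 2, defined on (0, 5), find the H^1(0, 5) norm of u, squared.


||u||_{H^1}^2 = 590

The H^1 norm (squared) on an interval (0, L) is
  ||u||_{H^1}^2 = ∫_0^L u(x)^2 dx + ∫_0^L u'(x)^2 dx.
Compute u'(x) = 3.
Then u(x)^2 = 9*x**2 + 12*x + 4 and u'(x)^2 = 9.
Integrate each monomial from 0 to 5 using ∫_0^5 c·x^n dx = c·5^(n+1)/(n+1):
  ∫_0^5 u(x)^2 dx = ∫_0^5 (9*x^2 + 12*x + 4) dx. Term by term:
    ∫_0^5 9*x^2 dx = 375;  ∫_0^5 12*x dx = 150;  ∫_0^5 4 dx = 20.
  Sum: 375 + 150 + 20 = 545.
  ∫_0^5 u'(x)^2 dx = ∫_0^5 (9) dx. Term by term:
    ∫_0^5 9 dx = 45.
Adding: ||u||_{H^1}^2 = 545 + 45 = 590.


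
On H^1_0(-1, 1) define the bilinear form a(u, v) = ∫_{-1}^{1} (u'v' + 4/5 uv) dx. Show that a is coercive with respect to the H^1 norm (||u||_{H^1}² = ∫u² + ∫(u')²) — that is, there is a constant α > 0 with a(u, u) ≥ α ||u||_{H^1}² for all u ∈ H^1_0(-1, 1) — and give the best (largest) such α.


α = (16/5 + π^2)/(4 + π^2)

Coercivity of a(·,·) on H^1_0(-1, 1) means a(u, u) ≥ α ||u||_{H^1}² for every u ∈ H^1_0.
The interval has length L = 2, and Poincaré/coercivity depend only on L. Here a(u, u) = ∫(u')² + (4/5)·∫u².
Here 0 < c = 4/5 < 1. The condition a(u,u) ≥ α||u||_{H^1}² reads (1−α)∫(u')² ≥ (α−c)∫u². Any admissible α is ≤ 1 (rapidly oscillating u have ∫u²/∫(u')² → 0), and α = 1 would force 0 ≥ (1−c)∫u², impossible since c < 1; so 1−α > 0. By the sharp Poincaré inequality on H^1_0 of an interval of length L, ∫(u')² ≥ (π/L)²∫u² with equality for the first sine mode sin(π(x−x₀)/L) (x₀ the left endpoint), so the inequality holds for all u iff (1−α)(π/L)² ≥ α − c, i.e. α ≤ ((π/L)² + c)/((π/L)² + 1) = (1 + c(L/π)²)/(1 + (L/π)²). With (π/L)² = π^2/4 and c = 4/5, the largest admissible constant is α = ((π/L)² + c)/((π/L)² + 1).
Simplifying, α = (16/5 + π^2)/(4 + π^2).
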